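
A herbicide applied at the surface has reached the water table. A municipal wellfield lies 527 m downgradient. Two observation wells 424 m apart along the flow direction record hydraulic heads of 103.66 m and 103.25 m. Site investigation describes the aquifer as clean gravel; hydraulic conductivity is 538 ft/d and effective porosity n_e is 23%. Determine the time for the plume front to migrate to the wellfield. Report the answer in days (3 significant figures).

Hydraulic gradient i = (103.66 − 103.25) / 424 = 0.41 / 424 = 9.670e-4
K = 538 ft/d × 0.3048 = 164.0 m/d
q = Ki = 164.0 × 9.670e-4 = 0.1586 m/d
Average linear velocity = 0.1586 / 0.23 = 0.6894 m/d
t = L / v = 527 / 0.6894 = 764.4 d

764 days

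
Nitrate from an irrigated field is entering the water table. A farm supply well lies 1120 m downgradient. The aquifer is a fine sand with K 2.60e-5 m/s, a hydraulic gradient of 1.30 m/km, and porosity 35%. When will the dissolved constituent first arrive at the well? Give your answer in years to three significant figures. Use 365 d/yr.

K = 2.60e-5 m/s × 86400 s/d = 2.246 m/d
q = Ki = 2.246 × 0.0013 = 0.002920 m/d
Seepage velocity v = q / n = 0.002920 / 0.35 = 0.008344 m/d
t = L / v = 1120 / 0.008344 = 134200 d
   = 134200 / 365 = 368 yr

368 years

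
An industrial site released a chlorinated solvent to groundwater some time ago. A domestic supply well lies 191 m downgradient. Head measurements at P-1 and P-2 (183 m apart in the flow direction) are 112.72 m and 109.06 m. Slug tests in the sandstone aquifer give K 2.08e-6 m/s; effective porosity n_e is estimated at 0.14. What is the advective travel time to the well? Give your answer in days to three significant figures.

Hydraulic gradient i = (112.72 − 109.06) / 183 = 3.66 / 183 = 0.02000
K = 2.08e-6 m/s × 86400 s/d = 0.1797 m/d
q = Ki = 0.1797 × 0.02000 = 0.003594 m/d
v = Ki/n = 0.1797·0.02000/0.14 = 0.02567 m/d
t = L / v = 191 / 0.02567 = 7440 d

7440 days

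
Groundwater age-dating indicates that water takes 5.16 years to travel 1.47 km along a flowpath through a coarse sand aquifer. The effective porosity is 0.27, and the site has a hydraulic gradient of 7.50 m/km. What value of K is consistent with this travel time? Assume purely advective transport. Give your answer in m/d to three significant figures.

t = 5.16 years = 1883 d
L = 1.47 km = 1470 m
v = L / t = 1470 / 1883 = 0.7805 m/d
K = v · n / i = 0.7805 × 0.27 / 0.0075 = 28.1 m/d

28.1 m/d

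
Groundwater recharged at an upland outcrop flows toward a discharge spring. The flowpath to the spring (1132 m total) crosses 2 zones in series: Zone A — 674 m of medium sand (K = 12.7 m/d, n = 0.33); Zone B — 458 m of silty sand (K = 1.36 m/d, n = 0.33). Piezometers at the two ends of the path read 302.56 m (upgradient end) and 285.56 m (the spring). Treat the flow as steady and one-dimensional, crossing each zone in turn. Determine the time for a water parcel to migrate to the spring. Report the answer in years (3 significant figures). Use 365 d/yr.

Total head drop ΔH = 302.56 − 285.56 = 17.00 m
Steady 1-D flow in series ⇒ the Darcy flux q is identical in every zone and the zone head losses add (resistances L/K in series).
Σ(L/K) = 674/12.7 + 458/1.36 = 53.07 + 336.8 = 389.8 d
q = ΔH / Σ(L/K) = 17.00 / 389.8 = 0.04361 m/d (same in every zone)
Zone A: v = q/n = 0.04361/0.33 = 0.1321 m/d → t_A = 674/0.1321 = 5100 d
Zone B: v = q/n = 0.04361/0.33 = 0.1321 m/d → t_B = 458/0.1321 = 3466 d
Total t = 5100 + 3466 = 8566 d
   = 8566 / 365 = 23.5 yr

23.5 years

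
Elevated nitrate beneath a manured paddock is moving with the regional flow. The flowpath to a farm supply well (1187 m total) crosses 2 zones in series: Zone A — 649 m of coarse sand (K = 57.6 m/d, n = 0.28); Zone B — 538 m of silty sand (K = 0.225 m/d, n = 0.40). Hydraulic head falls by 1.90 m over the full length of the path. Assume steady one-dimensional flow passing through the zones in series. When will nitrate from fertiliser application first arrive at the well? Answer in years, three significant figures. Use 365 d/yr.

1370 years

Continuity: the same q passes through each zone, so ΔH = q·Σ(L_j/K_j) — the zones act as resistances in series.
Σ(L/K) = 649/57.6 + 538/0.225 = 11.27 + 2391 = 2402 d
q = ΔH / Σ(L/K) = 1.90 / 2402 = 7.909e-4 m/d (same in every zone)
Zone A: v = q/n = 7.909e-4/0.28 = 0.002825 m/d → t_A = 649/0.002825 = 229800 d
Zone B: v = q/n = 7.909e-4/0.40 = 0.001977 m/d → t_B = 538/0.001977 = 272100 d
Total t = 229800 + 272100 = 501900 d
   = 501900 / 365 = 1370 yr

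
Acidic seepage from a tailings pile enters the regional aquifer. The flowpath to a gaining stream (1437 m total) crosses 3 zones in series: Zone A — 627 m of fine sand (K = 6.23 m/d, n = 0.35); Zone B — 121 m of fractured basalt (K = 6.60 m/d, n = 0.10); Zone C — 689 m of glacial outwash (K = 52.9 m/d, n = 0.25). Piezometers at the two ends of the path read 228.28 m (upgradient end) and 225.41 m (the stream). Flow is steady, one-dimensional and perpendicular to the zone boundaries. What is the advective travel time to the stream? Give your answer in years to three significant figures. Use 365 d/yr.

50.9 years

Total head drop ΔH = 228.28 − 225.41 = 2.87 m
Continuity: the same q passes through each zone, so ΔH = q·Σ(L_j/K_j) — the zones act as resistances in series.
Σ(L/K) = 627/6.23 + 121/6.60 + 689/52.9 = 100.6 + 18.33 + 13.02 = 132.0 d
q = ΔH / Σ(L/K) = 2.87 / 132.0 = 0.02174 m/d (same in every zone)
Zone A: v = q/n = 0.02174/0.35 = 0.06212 m/d → t_A = 627/0.06212 = 10090 d
Zone B: v = q/n = 0.02174/0.10 = 0.2174 m/d → t_B = 121/0.2174 = 556.5 d
Zone C: v = q/n = 0.02174/0.25 = 0.08697 m/d → t_C = 689/0.08697 = 7922 d
Total t = 10090 + 556.5 + 7922 = 18570 d
   = 18570 / 365 = 50.9 yr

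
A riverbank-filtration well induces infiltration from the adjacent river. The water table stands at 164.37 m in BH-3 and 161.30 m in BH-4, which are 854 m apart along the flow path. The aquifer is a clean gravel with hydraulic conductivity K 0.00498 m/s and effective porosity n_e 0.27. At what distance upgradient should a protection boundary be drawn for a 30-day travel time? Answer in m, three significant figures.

172 m

Hydraulic gradient i = (164.37 − 161.30) / 854 = 3.07 / 854 = 0.003595
K = 0.00498 m/s × 86400 s/d = 430.3 m/d
q = Ki = 430.3 × 0.003595 = 1.547 m/d
Seepage velocity v = q / n = 1.547 / 0.27 = 5.729 m/d
L = v × T = 5.729 × 30 = 171.9 m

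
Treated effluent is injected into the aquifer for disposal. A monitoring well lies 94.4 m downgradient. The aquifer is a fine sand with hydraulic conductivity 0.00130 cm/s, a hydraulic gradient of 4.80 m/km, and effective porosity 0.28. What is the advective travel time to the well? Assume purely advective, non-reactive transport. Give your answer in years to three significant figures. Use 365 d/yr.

K = 0.00130 cm/s × 864 = 1.123 m/d
Darcy flux q = K·i = 1.123 × 0.0048 = 0.005391 m/d
v_s = q/n_e = 0.005391/0.28 = 0.01925 m/d
t = L / v = 94.4 / 0.01925 = 4903 d
   = 4903 / 365 = 13.4 yr

13.4 years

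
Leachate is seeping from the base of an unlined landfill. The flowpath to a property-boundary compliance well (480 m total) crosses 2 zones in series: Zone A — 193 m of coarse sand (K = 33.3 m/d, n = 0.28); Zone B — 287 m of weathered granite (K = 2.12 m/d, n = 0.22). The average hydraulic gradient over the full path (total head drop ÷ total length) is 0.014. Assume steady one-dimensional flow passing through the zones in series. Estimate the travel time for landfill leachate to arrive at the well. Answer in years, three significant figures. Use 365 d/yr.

For zones in series the flux q is common to all zones; the equivalent conductivity is the harmonic (thickness-weighted) mean, K_eq = L_total / Σ(L_j/K_j).
Σ(L/K) = 193/33.3 + 287/2.12 = 5.796 + 135.4 = 141.2 d
K_eq = L_total / Σ(L/K) = 480 / 141.2 = 3.400 m/d
q = K_eq · i = 3.400 × 0.014 = 0.04760 m/d (same in every zone)
Zone A: v = q/n = 0.04760/0.28 = 0.1700 m/d → t_A = 193/0.1700 = 1135 d
Zone B: v = q/n = 0.04760/0.22 = 0.2164 m/d → t_B = 287/0.2164 = 1326 d
Total t = 1135 + 1326 = 2462 d
   = 2462 / 365 = 6.74 yr

6.74 years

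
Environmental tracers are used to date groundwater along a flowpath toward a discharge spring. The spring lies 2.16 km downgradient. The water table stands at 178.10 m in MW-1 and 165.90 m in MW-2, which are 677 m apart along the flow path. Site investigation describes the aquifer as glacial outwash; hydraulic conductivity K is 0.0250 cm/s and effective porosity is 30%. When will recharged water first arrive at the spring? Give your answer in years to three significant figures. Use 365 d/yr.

4.56 years

Hydraulic gradient i = (178.10 − 165.90) / 677 = 12.20 / 677 = 0.01802
K = 0.0250 cm/s × 864 = 21.60 m/d
q = Ki = 21.60 × 0.01802 = 0.3892 m/d
Average linear velocity = 0.3892 / 0.30 = 1.297 m/d
L = 2.16 km = 2160 m
t = L / v = 2160 / 1.297 = 1665 d
   = 1665 / 365 = 4.56 yr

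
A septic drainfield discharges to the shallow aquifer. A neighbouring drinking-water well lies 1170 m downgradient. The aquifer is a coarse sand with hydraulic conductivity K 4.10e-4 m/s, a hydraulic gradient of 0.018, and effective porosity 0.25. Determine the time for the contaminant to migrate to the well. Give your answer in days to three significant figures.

459 days

K = 4.10e-4 m/s × 86400 s/d = 35.42 m/d
q = Ki = 35.42 × 0.018 = 0.6376 m/d
Seepage velocity v = q / n = 0.6376 / 0.25 = 2.551 m/d
t = L / v = 1170 / 2.551 = 458.7 d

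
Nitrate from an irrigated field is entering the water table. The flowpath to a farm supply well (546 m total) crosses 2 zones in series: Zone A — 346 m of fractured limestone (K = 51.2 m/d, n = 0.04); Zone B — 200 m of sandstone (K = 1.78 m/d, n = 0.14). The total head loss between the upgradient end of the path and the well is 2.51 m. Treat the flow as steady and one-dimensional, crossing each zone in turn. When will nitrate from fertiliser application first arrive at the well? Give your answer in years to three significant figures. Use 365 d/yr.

5.44 years

Continuity: the same q passes through each zone, so ΔH = q·Σ(L_j/K_j) — the zones act as resistances in series.
Σ(L/K) = 346/51.2 + 200/1.78 = 6.758 + 112.4 = 119.1 d
q = ΔH / Σ(L/K) = 2.51 / 119.1 = 0.02107 m/d (same in every zone)
Zone A: v = q/n = 0.02107/0.04 = 0.5268 m/d → t_A = 346/0.5268 = 656.8 d
Zone B: v = q/n = 0.02107/0.14 = 0.1505 m/d → t_B = 200/0.1505 = 1329 d
Total t = 656.8 + 1329 = 1986 d
   = 1986 / 365 = 5.44 yr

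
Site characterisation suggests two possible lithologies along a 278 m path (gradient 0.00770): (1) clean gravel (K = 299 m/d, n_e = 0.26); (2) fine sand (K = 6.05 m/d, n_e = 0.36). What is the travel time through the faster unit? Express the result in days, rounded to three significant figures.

Unit 1 (clean gravel): v = 299×0.0077/0.26 = 8.855 m/d, t = 278/8.855 = 31.39 d
Unit 2 (fine sand): v = 6.05×0.0077/0.36 = 0.1294 m/d, t = 278/0.1294 = 2148 d
Faster unit: t = 31.4 d

31.4 days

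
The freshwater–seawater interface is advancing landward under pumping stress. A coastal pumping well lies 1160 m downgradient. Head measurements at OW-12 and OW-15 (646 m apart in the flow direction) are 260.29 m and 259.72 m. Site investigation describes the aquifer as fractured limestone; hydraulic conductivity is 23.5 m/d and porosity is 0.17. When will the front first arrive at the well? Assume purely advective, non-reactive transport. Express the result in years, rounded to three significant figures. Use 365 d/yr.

Hydraulic gradient i = (260.29 − 259.72) / 646 = 0.57 / 646 = 8.824e-4
Specific discharge q = 23.5 × 8.824e-4 = 0.02074 m/d
v = Ki/n = 23.5·8.824e-4/0.17 = 0.1220 m/d
t = L / v = 1160 / 0.1220 = 9510 d
   = 9510 / 365 = 26.1 yr

26.1 years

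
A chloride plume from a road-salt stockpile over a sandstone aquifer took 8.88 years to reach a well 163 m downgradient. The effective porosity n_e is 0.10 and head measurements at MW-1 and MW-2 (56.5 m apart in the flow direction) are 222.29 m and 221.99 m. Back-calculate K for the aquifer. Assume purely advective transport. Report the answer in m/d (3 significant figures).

Hydraulic gradient i = (222.29 − 221.99) / 56.5 = 0.30 / 56.5 = 0.005310
t = 8.88 years = 3241 d
v = L / t = 163 / 3241 = 0.05029 m/d
K = v · n / i = 0.05029 × 0.10 / 0.005310 = 0.947 m/d

0.947 m/d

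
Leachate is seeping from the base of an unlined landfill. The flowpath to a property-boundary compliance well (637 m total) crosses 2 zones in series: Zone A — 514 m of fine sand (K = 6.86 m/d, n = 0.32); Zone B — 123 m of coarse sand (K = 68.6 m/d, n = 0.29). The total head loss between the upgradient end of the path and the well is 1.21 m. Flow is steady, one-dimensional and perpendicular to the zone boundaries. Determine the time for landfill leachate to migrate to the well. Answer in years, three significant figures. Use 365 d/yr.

34.8 years

Continuity: the same q passes through each zone, so ΔH = q·Σ(L_j/K_j) — the zones act as resistances in series.
Σ(L/K) = 514/6.86 + 123/68.6 = 74.93 + 1.793 = 76.72 d
q = ΔH / Σ(L/K) = 1.21 / 76.72 = 0.01577 m/d (same in every zone)
Zone A: v = q/n = 0.01577/0.32 = 0.04929 m/d → t_A = 514/0.04929 = 10430 d
Zone B: v = q/n = 0.01577/0.29 = 0.05438 m/d → t_B = 123/0.05438 = 2262 d
Total t = 10430 + 2262 = 12690 d
   = 12690 / 365 = 34.8 yr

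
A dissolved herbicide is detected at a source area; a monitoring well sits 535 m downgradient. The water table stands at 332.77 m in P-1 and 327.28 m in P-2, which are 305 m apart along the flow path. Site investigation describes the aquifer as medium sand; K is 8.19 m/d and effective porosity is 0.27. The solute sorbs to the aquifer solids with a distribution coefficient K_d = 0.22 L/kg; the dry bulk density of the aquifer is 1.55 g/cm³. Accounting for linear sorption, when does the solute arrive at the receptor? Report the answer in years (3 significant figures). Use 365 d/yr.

Hydraulic gradient i = (332.77 − 327.28) / 305 = 5.49 / 305 = 0.01800
q = Ki = 8.19 × 0.01800 = 0.1474 m/d
v = Ki/n = 8.19·0.01800/0.27 = 0.5460 m/d
Retardation R = 1 + ρ_b·K_d/n = 1 + 1.55×0.22/0.27 = 2.263
Contaminant velocity v_c = v/R = 0.5460/2.263 = 0.2413 m/d
t = L/v_c = 535/0.2413 = 2217 d
   = 2217/365 = 6.07 yr

6.07 years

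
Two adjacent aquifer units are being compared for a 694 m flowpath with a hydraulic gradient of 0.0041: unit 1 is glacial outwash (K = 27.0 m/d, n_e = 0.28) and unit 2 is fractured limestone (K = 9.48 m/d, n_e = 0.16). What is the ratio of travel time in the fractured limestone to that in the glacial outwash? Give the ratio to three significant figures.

1.63

Unit 1 (glacial outwash): v = 27.0×0.0041/0.28 = 0.3954 m/d, t = 694/0.3954 = 1755 d
Unit 2 (fractured limestone): v = 9.48×0.0041/0.16 = 0.2429 m/d, t = 694/0.2429 = 2857 d
t(fractured limestone) / t(glacial outwash) = 2857/1755 = 1.63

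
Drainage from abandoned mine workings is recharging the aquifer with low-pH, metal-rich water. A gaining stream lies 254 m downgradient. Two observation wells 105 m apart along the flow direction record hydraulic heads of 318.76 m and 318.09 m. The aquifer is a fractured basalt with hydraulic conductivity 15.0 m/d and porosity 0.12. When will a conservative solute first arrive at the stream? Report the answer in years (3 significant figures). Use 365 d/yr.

Hydraulic gradient i = (318.76 − 318.09) / 105 = 0.67 / 105 = 0.006381
Specific discharge q = 15.0 × 0.006381 = 0.09571 m/d
Seepage velocity v = q / n = 0.09571 / 0.12 = 0.7976 m/d
t = L / v = 254 / 0.7976 = 318.4 d
   = 318.4 / 365 = 0.872 yr

0.872 years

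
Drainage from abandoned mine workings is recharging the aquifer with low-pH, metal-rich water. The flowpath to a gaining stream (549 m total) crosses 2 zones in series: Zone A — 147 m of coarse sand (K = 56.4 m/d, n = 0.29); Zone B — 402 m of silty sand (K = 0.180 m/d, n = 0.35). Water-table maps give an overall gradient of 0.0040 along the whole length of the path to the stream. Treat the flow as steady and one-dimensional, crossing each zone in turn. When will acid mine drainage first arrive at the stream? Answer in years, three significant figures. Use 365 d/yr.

For zones in series the flux q is common to all zones; the equivalent conductivity is the harmonic (thickness-weighted) mean, K_eq = L_total / Σ(L_j/K_j).
Σ(L/K) = 147/56.4 + 402/0.180 = 2.606 + 2233 = 2236 d
K_eq = L_total / Σ(L/K) = 549 / 2236 = 0.2455 m/d
q = K_eq · i = 0.2455 × 0.0040 = 9.821e-4 m/d (same in every zone)
Zone A: v = q/n = 9.821e-4/0.29 = 0.003387 m/d → t_A = 147/0.003387 = 43410 d
Zone B: v = q/n = 9.821e-4/0.35 = 0.002806 m/d → t_B = 402/0.002806 = 143300 d
Total t = 43410 + 143300 = 186700 d
   = 186700 / 365 = 511 yr

511 years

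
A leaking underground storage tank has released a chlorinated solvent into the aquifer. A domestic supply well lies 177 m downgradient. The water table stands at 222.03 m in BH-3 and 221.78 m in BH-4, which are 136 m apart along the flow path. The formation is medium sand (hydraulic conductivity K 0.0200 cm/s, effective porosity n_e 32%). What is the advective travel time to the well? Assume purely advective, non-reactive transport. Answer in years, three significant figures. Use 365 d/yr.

4.89 years

Hydraulic gradient i = (222.03 − 221.78) / 136 = 0.25 / 136 = 0.001838
K = 0.0200 cm/s × 864 = 17.28 m/d
q = Ki = 17.28 × 0.001838 = 0.03176 m/d
Seepage velocity v = q / n = 0.03176 / 0.32 = 0.09926 m/d
t = L / v = 177 / 0.09926 = 1783 d
   = 1783 / 365 = 4.89 yr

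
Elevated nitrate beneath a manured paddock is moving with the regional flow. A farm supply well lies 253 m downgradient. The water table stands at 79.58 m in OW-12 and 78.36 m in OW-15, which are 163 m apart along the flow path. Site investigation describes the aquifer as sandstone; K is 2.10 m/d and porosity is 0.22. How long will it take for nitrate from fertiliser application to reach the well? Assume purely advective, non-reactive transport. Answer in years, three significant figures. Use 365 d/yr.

Hydraulic gradient i = (79.58 − 78.36) / 163 = 1.22 / 163 = 0.007485
Specific discharge q = 2.10 × 0.007485 = 0.01572 m/d
Seepage velocity v = q / n = 0.01572 / 0.22 = 0.07144 m/d
t = L / v = 253 / 0.07144 = 3541 d
   = 3541 / 365 = 9.70 yr

9.70 years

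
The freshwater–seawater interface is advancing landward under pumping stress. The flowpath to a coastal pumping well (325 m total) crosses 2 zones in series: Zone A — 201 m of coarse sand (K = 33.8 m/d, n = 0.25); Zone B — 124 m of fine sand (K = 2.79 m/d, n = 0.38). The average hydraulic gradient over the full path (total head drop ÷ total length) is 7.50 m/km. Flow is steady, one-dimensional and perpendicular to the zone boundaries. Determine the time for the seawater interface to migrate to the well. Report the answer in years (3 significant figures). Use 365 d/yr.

Steady 1-D flow in series ⇒ the Darcy flux q is identical in every zone and the zone head losses add (resistances L/K in series).
Σ(L/K) = 201/33.8 + 124/2.79 = 5.947 + 44.44 = 50.39 d
K_eq = L_total / Σ(L/K) = 325 / 50.39 = 6.450 m/d
q = K_eq · i = 6.450 × 0.0075 = 0.04837 m/d (same in every zone)
Zone A: v = q/n = 0.04837/0.25 = 0.1935 m/d → t_A = 201/0.1935 = 1039 d
Zone B: v = q/n = 0.04837/0.38 = 0.1273 m/d → t_B = 124/0.1273 = 974.1 d
Total t = 1039 + 974.1 = 2013 d
   = 2013 / 365 = 5.51 yr

5.51 years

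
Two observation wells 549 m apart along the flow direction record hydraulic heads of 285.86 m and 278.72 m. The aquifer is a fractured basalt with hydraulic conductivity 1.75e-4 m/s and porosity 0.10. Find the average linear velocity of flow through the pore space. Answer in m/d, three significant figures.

1.97 m/d

Hydraulic gradient i = (285.86 − 278.72) / 549 = 7.14 / 549 = 0.01301
K = 1.75e-4 m/s × 86400 s/d = 15.12 m/d
q = Ki = 15.12 × 0.01301 = 0.1966 m/d
v = Ki/n = 15.12·0.01301/0.10 = 1.966 m/d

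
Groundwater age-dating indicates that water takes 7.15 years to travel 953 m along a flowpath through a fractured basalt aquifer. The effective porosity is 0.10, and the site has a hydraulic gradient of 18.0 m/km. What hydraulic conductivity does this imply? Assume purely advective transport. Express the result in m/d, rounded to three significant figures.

2.03 m/d

t = 7.15 years = 2610 d
v = L / t = 953 / 2610 = 0.3652 m/d
K = v · n / i = 0.3652 × 0.10 / 0.018 = 2.03 m/d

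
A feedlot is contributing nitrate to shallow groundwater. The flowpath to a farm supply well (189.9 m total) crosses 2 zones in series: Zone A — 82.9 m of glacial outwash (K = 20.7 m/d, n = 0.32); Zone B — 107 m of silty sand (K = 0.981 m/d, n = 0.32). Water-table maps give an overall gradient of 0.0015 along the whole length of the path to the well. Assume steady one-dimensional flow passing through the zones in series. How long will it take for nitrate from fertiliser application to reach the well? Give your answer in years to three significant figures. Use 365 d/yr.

Steady 1-D flow in series ⇒ the Darcy flux q is identical in every zone and the zone head losses add (resistances L/K in series).
Σ(L/K) = 82.9/20.7 + 107/0.981 = 4.005 + 109.1 = 113.1 d
K_eq = L_total / Σ(L/K) = 189.9 / 113.1 = 1.679 m/d
q = K_eq · i = 1.679 × 0.0015 = 0.002519 m/d (same in every zone)
Zone A: v = q/n = 0.002519/0.32 = 0.007872 m/d → t_A = 82.9/0.007872 = 10530 d
Zone B: v = q/n = 0.002519/0.32 = 0.007872 m/d → t_B = 107/0.007872 = 13590 d
Total t = 10530 + 13590 = 24120 d
   = 24120 / 365 = 66.1 yr

66.1 years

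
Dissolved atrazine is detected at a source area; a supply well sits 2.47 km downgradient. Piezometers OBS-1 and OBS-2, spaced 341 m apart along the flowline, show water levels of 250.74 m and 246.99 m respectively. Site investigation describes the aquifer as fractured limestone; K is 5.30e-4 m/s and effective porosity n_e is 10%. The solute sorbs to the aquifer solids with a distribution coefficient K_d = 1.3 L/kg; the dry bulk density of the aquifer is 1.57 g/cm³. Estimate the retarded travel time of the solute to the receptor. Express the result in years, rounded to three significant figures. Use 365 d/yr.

Hydraulic gradient i = (250.74 − 246.99) / 341 = 3.75 / 341 = 0.01100
K = 5.30e-4 m/s × 86400 s/d = 45.79 m/d
Darcy flux q = K·i = 45.79 × 0.01100 = 0.5036 m/d
Average linear velocity = 0.5036 / 0.10 = 5.036 m/d
Retardation R = 1 + ρ_b·K_d/n = 1 + 1.57×1.3/0.10 = 21.41
Contaminant velocity v_c = v/R = 5.036/21.41 = 0.2352 m/d
L = 2.47 km = 2470 m
t = L/v_c = 2470/0.2352 = 10500 d
   = 10500/365 = 28.8 yr

28.8 years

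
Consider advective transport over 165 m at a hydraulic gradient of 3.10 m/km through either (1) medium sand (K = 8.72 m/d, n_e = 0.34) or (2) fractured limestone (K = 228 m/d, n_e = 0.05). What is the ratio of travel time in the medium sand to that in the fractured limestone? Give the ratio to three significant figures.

Unit 1 (medium sand): v = 8.72×0.0031/0.34 = 0.07951 m/d, t = 165/0.07951 = 2075 d
Unit 2 (fractured limestone): v = 228×0.0031/0.05 = 14.14 m/d, t = 165/14.14 = 11.67 d
t(medium sand) / t(fractured limestone) = 2075/11.67 = 178

178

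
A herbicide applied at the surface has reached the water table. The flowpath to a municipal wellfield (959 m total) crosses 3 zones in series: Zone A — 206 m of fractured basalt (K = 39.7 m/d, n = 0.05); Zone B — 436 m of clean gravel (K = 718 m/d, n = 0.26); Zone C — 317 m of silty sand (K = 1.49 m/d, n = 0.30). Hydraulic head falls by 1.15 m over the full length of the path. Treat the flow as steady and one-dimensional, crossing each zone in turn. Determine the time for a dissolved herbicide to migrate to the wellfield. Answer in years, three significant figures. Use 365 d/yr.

114 years

Continuity: the same q passes through each zone, so ΔH = q·Σ(L_j/K_j) — the zones act as resistances in series.
Σ(L/K) = 206/39.7 + 436/718 + 317/1.49 = 5.189 + 0.6072 + 212.8 = 218.5 d
q = ΔH / Σ(L/K) = 1.15 / 218.5 = 0.005262 m/d (same in every zone)
Zone A: v = q/n = 0.005262/0.05 = 0.1052 m/d → t_A = 206/0.1052 = 1957 d
Zone B: v = q/n = 0.005262/0.26 = 0.02024 m/d → t_B = 436/0.02024 = 21540 d
Zone C: v = q/n = 0.005262/0.30 = 0.01754 m/d → t_C = 317/0.01754 = 18070 d
Total t = 1957 + 21540 + 18070 = 41570 d
   = 41570 / 365 = 114 yr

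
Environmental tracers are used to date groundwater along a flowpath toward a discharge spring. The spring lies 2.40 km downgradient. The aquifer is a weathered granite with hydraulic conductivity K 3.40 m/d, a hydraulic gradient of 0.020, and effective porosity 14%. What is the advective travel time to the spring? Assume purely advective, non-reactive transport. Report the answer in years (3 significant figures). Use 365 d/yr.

13.5 years

Darcy flux q = K·i = 3.40 × 0.020 = 0.06800 m/d
Seepage velocity v = q / n = 0.06800 / 0.14 = 0.4857 m/d
L = 2.40 km = 2400 m
t = L / v = 2400 / 0.4857 = 4941 d
   = 4941 / 365 = 13.5 yr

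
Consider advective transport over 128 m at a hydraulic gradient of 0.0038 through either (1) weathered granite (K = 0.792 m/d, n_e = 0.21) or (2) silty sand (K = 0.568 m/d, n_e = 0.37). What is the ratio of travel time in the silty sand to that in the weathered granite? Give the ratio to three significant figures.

2.46

Unit 1 (weathered granite): v = 0.792×0.0038/0.21 = 0.01433 m/d, t = 128/0.01433 = 8931 d
Unit 2 (silty sand): v = 0.568×0.0038/0.37 = 0.005834 m/d, t = 128/0.005834 = 21940 d
t(silty sand) / t(weathered granite) = 21940/8931 = 2.46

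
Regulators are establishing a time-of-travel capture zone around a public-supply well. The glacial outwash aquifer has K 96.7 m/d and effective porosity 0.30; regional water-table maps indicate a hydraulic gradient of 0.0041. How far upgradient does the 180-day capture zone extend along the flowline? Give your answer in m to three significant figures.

Darcy flux q = K·i = 96.7 × 0.0041 = 0.3965 m/d
Average linear velocity = 0.3965 / 0.30 = 1.322 m/d
L = v × T = 1.322 × 180 = 237.9 m

238 m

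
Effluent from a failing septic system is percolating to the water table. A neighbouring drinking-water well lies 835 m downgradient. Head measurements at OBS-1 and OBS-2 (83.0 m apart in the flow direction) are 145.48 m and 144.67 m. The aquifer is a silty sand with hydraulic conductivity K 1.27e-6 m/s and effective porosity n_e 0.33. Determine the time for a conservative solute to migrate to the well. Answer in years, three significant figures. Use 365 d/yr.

705 years

Hydraulic gradient i = (145.48 − 144.67) / 83.0 = 0.81 / 83.0 = 0.009759
K = 1.27e-6 m/s × 86400 s/d = 0.1097 m/d
q = Ki = 0.1097 × 0.009759 = 0.001071 m/d
v_s = q/n_e = 0.001071/0.33 = 0.003245 m/d
t = L / v = 835 / 0.003245 = 257300 d
   = 257300 / 365 = 705 yr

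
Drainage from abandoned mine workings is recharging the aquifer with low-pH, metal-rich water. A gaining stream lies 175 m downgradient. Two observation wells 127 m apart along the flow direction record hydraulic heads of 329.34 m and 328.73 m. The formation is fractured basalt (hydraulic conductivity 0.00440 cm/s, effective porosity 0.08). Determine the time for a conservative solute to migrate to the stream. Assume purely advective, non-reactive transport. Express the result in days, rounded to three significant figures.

Hydraulic gradient i = (329.34 − 328.73) / 127 = 0.61 / 127 = 0.004803
K = 0.00440 cm/s × 864 = 3.802 m/d
Darcy flux q = K·i = 3.802 × 0.004803 = 0.01826 m/d
v_s = q/n_e = 0.01826/0.08 = 0.2282 m/d
t = L / v = 175 / 0.2282 = 766.7 d

767 days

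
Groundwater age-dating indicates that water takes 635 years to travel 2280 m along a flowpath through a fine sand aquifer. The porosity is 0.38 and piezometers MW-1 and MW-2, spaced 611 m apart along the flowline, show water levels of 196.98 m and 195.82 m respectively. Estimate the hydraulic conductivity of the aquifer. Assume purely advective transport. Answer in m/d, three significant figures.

1.97 m/d

Hydraulic gradient i = (196.98 − 195.82) / 611 = 1.16 / 611 = 0.001899
t = 635 years = 231800 d
v = L / t = 2280 / 231800 = 0.009837 m/d
K = v · n / i = 0.009837 × 0.38 / 0.001899 = 1.97 m/d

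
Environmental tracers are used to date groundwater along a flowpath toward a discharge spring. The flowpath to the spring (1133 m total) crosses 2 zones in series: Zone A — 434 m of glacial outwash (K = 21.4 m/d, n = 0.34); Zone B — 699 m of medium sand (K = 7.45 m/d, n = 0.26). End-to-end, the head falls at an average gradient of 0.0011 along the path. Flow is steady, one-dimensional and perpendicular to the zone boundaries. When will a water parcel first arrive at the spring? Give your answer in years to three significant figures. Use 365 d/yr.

Continuity: the same q passes through each zone, so ΔH = q·Σ(L_j/K_j) — the zones act as resistances in series.
Σ(L/K) = 434/21.4 + 699/7.45 = 20.28 + 93.83 = 114.1 d
K_eq = L_total / Σ(L/K) = 1133 / 114.1 = 9.929 m/d
q = K_eq · i = 9.929 × 0.0011 = 0.01092 m/d (same in every zone)
Zone A: v = q/n = 0.01092/0.34 = 0.03212 m/d → t_A = 434/0.03212 = 13510 d
Zone B: v = q/n = 0.01092/0.26 = 0.04201 m/d → t_B = 699/0.04201 = 16640 d
Total t = 13510 + 16640 = 30150 d
   = 30150 / 365 = 82.6 yr

82.6 years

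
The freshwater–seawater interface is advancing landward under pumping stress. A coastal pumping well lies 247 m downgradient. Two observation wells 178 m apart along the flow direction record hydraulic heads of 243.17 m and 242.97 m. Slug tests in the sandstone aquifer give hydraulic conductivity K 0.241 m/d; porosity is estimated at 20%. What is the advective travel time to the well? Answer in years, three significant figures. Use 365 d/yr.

Hydraulic gradient i = (243.17 − 242.97) / 178 = 0.20 / 178 = 0.001124
q = Ki = 0.241 × 0.001124 = 2.708e-4 m/d
v_s = q/n_e = 2.708e-4/0.20 = 0.001354 m/d
t = L / v = 247 / 0.001354 = 182400 d
   = 182400 / 365 = 500 yr

500 years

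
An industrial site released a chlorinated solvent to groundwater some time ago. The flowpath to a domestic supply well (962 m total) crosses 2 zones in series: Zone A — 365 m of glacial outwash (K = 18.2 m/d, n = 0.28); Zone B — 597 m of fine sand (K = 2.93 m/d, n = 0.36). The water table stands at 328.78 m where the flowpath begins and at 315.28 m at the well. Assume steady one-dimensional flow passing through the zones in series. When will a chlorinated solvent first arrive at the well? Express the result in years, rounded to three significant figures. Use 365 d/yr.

Total head drop ΔH = 328.78 − 315.28 = 13.50 m
Steady 1-D flow in series ⇒ the Darcy flux q is identical in every zone and the zone head losses add (resistances L/K in series).
Σ(L/K) = 365/18.2 + 597/2.93 = 20.05 + 203.8 = 223.8 d
q = ΔH / Σ(L/K) = 13.50 / 223.8 = 0.06032 m/d (same in every zone)
Zone A: v = q/n = 0.06032/0.28 = 0.2154 m/d → t_A = 365/0.2154 = 1694 d
Zone B: v = q/n = 0.06032/0.36 = 0.1676 m/d → t_B = 597/0.1676 = 3563 d
Total t = 1694 + 3563 = 5257 d
   = 5257 / 365 = 14.4 yr

14.4 years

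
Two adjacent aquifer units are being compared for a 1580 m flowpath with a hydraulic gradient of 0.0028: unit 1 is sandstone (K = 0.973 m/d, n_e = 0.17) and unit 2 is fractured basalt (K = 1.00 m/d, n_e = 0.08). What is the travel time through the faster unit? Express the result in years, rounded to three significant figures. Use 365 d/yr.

Unit 1 (sandstone): v = 0.973×0.0028/0.17 = 0.01603 m/d, t = 1580/0.01603 = 98590 d
Unit 2 (fractured basalt): v = 1.00×0.0028/0.08 = 0.03500 m/d, t = 1580/0.03500 = 45140 d
Faster: 45140 d / 365 = 124 yr

124 years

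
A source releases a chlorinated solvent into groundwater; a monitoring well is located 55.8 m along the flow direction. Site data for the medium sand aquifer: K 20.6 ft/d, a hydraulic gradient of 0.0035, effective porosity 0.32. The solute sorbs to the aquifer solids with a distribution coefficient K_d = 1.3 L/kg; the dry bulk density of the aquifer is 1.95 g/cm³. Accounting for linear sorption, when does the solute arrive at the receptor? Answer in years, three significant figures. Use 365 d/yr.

19.9 years

K = 20.6 ft/d × 0.3048 = 6.279 m/d
q = Ki = 6.279 × 0.0035 = 0.02198 m/d
v_s = q/n_e = 0.02198/0.32 = 0.06868 m/d
Retardation R = 1 + ρ_b·K_d/n = 1 + 1.95×1.3/0.32 = 8.922
Contaminant velocity v_c = v/R = 0.06868/8.922 = 0.007697 m/d
t = L/v_c = 55.8/0.007697 = 7249 d
   = 7249/365 = 19.9 yr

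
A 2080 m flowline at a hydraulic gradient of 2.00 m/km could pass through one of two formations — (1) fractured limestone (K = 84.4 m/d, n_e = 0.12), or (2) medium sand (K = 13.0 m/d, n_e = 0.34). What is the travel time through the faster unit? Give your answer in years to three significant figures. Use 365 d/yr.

Unit 1 (fractured limestone): v = 84.4×0.0020/0.12 = 1.407 m/d, t = 2080/1.407 = 1479 d
Unit 2 (medium sand): v = 13.0×0.0020/0.34 = 0.07647 m/d, t = 2080/0.07647 = 27200 d
Faster: 1479 d / 365 = 4.05 yr

4.05 years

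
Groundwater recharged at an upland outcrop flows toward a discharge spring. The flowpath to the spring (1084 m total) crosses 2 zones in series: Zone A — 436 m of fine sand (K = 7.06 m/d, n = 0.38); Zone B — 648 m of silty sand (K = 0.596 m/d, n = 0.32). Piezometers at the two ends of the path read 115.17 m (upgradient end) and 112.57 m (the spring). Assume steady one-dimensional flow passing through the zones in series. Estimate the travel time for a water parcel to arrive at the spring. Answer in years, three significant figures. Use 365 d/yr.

Total head drop ΔH = 115.17 − 112.57 = 2.60 m
Steady 1-D flow in series ⇒ the Darcy flux q is identical in every zone and the zone head losses add (resistances L/K in series).
Σ(L/K) = 436/7.06 + 648/0.596 = 61.76 + 1087 = 1149 d
q = ΔH / Σ(L/K) = 2.60 / 1149 = 0.002263 m/d (same in every zone)
Zone A: v = q/n = 0.002263/0.38 = 0.005955 m/d → t_A = 436/0.005955 = 73220 d
Zone B: v = q/n = 0.002263/0.32 = 0.007071 m/d → t_B = 648/0.007071 = 91640 d
Total t = 73220 + 91640 = 164900 d
   = 164900 / 365 = 452 yr

452 years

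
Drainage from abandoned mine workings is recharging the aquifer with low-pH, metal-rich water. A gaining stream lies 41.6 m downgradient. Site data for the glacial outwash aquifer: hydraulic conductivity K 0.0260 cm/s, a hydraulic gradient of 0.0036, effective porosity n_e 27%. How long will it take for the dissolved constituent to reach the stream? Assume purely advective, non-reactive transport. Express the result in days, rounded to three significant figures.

K = 0.0260 cm/s × 864 = 22.46 m/d
q = Ki = 22.46 × 0.0036 = 0.08087 m/d
Average linear velocity = 0.08087 / 0.27 = 0.2995 m/d
t = L / v = 41.6 / 0.2995 = 138.9 d

139 days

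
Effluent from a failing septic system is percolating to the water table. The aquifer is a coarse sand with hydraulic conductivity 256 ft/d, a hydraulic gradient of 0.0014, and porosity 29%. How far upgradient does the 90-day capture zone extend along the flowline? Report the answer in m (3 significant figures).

33.9 m

K = 256 ft/d × 0.3048 = 78.03 m/d
Specific discharge q = 78.03 × 0.0014 = 0.1092 m/d
Average linear velocity = 0.1092 / 0.29 = 0.3767 m/d
L = v × T = 0.3767 × 90 = 33.90 m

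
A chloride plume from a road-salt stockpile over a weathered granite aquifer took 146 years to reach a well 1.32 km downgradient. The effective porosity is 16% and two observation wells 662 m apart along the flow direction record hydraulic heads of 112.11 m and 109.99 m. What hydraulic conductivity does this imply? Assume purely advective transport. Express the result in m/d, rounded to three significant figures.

Hydraulic gradient i = (112.11 − 109.99) / 662 = 2.12 / 662 = 0.003202
t = 146 years = 53290 d
L = 1.32 km = 1320 m
v = L / t = 1320 / 53290 = 0.02477 m/d
K = v · n / i = 0.02477 × 0.16 / 0.003202 = 1.24 m/d

1.24 m/d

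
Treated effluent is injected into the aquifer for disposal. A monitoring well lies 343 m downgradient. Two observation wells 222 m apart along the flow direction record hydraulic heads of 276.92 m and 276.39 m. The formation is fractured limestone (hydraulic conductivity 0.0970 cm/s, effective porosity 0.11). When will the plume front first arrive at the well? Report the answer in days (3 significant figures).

Hydraulic gradient i = (276.92 − 276.39) / 222 = 0.53 / 222 = 0.002387
K = 0.0970 cm/s × 864 = 83.81 m/d
q = Ki = 83.81 × 0.002387 = 0.2001 m/d
Seepage velocity v = q / n = 0.2001 / 0.11 = 1.819 m/d
t = L / v = 343 / 1.819 = 188.6 d

189 days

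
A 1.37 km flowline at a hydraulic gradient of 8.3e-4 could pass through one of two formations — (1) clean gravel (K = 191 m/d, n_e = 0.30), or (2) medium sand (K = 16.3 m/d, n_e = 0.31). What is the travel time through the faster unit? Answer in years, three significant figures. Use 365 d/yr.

Unit 1 (clean gravel): v = 191×8.3e-4/0.30 = 0.5284 m/d, t = 1370/0.5284 = 2593 d
Unit 2 (medium sand): v = 16.3×8.3e-4/0.31 = 0.04364 m/d, t = 1370/0.04364 = 31390 d
Faster: 2593 d / 365 = 7.10 yr

7.10 years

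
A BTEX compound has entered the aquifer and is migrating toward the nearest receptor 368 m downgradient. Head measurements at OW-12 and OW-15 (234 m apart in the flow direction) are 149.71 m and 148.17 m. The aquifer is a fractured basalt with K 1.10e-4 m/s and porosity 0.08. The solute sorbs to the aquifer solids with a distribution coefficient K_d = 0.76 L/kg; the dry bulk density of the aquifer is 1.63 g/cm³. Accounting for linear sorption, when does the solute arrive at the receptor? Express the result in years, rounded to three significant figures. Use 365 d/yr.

21.3 years

Hydraulic gradient i = (149.71 − 148.17) / 234 = 1.54 / 234 = 0.006581
K = 1.10e-4 m/s × 86400 s/d = 9.504 m/d
Darcy flux q = K·i = 9.504 × 0.006581 = 0.06255 m/d
Seepage velocity v = q / n = 0.06255 / 0.08 = 0.7818 m/d
Retardation R = 1 + ρ_b·K_d/n = 1 + 1.63×0.76/0.08 = 16.49
Contaminant velocity v_c = v/R = 0.7818/16.49 = 0.04743 m/d
t = L/v_c = 368/0.04743 = 7759 d
   = 7759/365 = 21.3 yr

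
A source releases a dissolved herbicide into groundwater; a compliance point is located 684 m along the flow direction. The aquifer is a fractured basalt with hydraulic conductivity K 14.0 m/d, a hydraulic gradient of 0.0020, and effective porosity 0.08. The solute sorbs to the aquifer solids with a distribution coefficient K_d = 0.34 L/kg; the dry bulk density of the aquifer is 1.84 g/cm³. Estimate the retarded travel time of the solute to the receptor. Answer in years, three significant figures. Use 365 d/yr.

Darcy flux q = K·i = 14.0 × 0.0020 = 0.02800 m/d
Average linear velocity = 0.02800 / 0.08 = 0.3500 m/d
Retardation R = 1 + ρ_b·K_d/n = 1 + 1.84×0.34/0.08 = 8.820
Contaminant velocity v_c = v/R = 0.3500/8.820 = 0.03968 m/d
t = L/v_c = 684/0.03968 = 17240 d
   = 17240/365 = 47.2 yr

47.2 years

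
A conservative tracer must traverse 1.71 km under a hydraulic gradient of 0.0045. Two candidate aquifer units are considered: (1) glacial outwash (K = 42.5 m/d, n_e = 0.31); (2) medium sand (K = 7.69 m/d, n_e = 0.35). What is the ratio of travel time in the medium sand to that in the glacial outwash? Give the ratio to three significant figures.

6.24

Unit 1 (glacial outwash): v = 42.5×0.0045/0.31 = 0.6169 m/d, t = 1710/0.6169 = 2772 d
Unit 2 (medium sand): v = 7.69×0.0045/0.35 = 0.09887 m/d, t = 1710/0.09887 = 17300 d
t(medium sand) / t(glacial outwash) = 17300/2772 = 6.24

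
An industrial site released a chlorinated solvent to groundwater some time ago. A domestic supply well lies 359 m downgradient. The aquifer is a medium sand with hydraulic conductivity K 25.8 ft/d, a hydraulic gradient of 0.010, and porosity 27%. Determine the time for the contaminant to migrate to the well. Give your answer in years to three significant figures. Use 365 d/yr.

3.38 years

K = 25.8 ft/d × 0.3048 = 7.864 m/d
Darcy flux q = K·i = 7.864 × 0.010 = 0.07864 m/d
v_s = q/n_e = 0.07864/0.27 = 0.2913 m/d
t = L / v = 359 / 0.2913 = 1233 d
   = 1233 / 365 = 3.38 yr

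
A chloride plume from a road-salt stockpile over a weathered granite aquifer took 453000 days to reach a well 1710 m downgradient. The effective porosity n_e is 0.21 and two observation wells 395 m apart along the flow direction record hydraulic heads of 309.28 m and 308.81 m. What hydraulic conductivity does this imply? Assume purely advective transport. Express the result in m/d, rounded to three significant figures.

Hydraulic gradient i = (309.28 − 308.81) / 395 = 0.47 / 395 = 0.001190
v = L / t = 1710 / 453000 = 0.003775 m/d
K = v · n / i = 0.003775 × 0.21 / 0.001190 = 0.666 m/d

0.666 m/d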